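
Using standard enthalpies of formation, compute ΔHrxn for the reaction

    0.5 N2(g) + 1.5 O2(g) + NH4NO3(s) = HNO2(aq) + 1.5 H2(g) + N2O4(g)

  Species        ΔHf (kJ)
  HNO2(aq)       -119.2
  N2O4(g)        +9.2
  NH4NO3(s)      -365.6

Products: 1·(-119.2) + 3/2·(+0.0) + 1·(+9.2) = -110.0
Reactants: 1/2·(+0.0) + 3/2·(+0.0) + 1·(-365.6) = -365.6
ΔHrxn = (-110.0) − (-365.6) = 255.6 kJ

ΔHrxn = 255.6 kJ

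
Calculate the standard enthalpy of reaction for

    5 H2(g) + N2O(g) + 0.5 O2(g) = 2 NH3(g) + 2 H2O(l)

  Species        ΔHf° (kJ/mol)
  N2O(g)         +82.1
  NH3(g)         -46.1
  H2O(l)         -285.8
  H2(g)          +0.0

ΔH_rxn = -745.9 kJ/mol

ΔH°rxn = Σ nΔHf°(products) − Σ nΔHf°(reactants).
Products: 2·(-46.1) + 2·(-285.8) = -663.8
Reactants: 5·(+0.0) + 1·(+82.1) + 1/2·(+0.0) = +82.1
ΔH_rxn = (-663.8) − (+82.1) = -745.9 kJ/mol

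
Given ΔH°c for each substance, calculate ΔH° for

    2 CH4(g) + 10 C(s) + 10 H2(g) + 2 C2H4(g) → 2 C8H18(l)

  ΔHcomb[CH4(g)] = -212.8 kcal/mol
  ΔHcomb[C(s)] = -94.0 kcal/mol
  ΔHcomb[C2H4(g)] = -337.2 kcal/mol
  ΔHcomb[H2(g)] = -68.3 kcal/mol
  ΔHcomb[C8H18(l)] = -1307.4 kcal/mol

ΔH° = -108.2 kcal/mol

Using ΔH = Σ nΔHc°(reactants) − Σ nΔHc°(products):
= [2·(-212.8) + 10·(-94.0) + 10·(-68.3) + 2·(-337.2)] − [2·(-1307.4)]
= -108.2 kcal/mol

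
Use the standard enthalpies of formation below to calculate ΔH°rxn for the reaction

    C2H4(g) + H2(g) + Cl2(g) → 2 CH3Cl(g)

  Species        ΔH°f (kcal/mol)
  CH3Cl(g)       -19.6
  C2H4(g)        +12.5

ΔH°rxn = -51.7 kcal/mol

Products: 2·(-19.6) = -39.2
Reactants: 1·(+12.5) + 1·(+0.0) + 1·(+0.0) = +12.5
ΔH°rxn = (-39.2) − (+12.5) = -51.7 kcal/mol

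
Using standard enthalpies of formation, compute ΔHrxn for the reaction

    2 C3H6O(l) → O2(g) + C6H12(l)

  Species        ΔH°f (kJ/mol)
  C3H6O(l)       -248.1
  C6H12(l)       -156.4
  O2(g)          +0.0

Products: 1·(+0.0) + 1·(-156.4) = -156.4
Reactants: 2·(-248.1) = -496.2
ΔHrxn = (-156.4) − (-496.2) = 339.8 kJ/mol

ΔHrxn = 339.8 kJ/mol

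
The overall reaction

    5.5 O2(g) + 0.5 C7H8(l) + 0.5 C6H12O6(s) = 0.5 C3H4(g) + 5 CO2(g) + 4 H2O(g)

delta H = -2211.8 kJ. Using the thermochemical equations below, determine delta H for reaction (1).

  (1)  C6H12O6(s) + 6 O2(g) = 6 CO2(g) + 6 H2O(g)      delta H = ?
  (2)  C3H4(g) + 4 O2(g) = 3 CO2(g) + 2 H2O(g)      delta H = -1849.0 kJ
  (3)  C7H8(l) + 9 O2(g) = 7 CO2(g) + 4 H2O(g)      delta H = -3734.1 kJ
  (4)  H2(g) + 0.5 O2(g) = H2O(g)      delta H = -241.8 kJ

delta H = -2538.5 kJ

(1) × 1/2 (scale by 1/2 for the 1/2 C6H12O6(s)): contributes 1/2·x
(2) reversed and × 1/2 (reverse to put C3H4(g) on the product side; ×1/2 to match 1/2 C3H4(g) in the target): (-1/2)·(-1849.0) = +924.5 kJ
(3) × 1/2 (scale by 1/2 for the 1/2 C7H8(l)): (1/2)·(-3734.1) = -1867.05 kJ
(4): not needed (H2(g) appears nowhere else).
-2211.8 = (+924.5) + (-1867.05) + 1/2·x
x = (-2211.8 − (-942.55)) / (1/2) = -2538.5 kJ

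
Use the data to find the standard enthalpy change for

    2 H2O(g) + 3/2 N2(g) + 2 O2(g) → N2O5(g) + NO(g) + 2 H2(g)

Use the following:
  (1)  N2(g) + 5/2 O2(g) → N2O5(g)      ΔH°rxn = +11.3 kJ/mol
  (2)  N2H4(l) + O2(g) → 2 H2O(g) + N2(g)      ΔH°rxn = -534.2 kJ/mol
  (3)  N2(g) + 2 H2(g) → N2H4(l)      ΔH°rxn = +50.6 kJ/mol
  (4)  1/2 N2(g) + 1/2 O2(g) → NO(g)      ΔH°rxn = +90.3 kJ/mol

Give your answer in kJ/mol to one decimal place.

(1) as written (N2O5(g) already on the product side): +11.3 kJ/mol
(2) reversed (H2O(g) must end up as a reactant): +534.2 kJ/mol
(3) reversed (reverse to put H2(g) on the product side): -50.6 kJ/mol
(4) as written (NO(g) already on the product side): +90.3 kJ/mol
ΔH°rxn = (+11.3) + (+534.2) + (-50.6) + (+90.3) = 585.2 kJ/mol

ΔH°rxn = 585.2 kJ/mol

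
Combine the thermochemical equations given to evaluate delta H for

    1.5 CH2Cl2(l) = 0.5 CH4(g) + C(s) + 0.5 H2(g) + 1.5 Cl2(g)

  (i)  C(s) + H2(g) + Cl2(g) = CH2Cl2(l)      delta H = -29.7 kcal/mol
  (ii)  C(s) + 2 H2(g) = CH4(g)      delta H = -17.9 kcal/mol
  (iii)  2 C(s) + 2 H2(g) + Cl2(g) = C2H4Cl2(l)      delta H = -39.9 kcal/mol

(i) reversed and × 3/2 (reverse to put CH2Cl2(l) on the reactant side; scale by 3/2 for the 3/2 CH2Cl2(l)): (-3/2)·(-29.7) = +44.55 kcal/mol
(ii) × 1/2 (scale by 1/2 for the 1/2 CH4(g)): (1/2)·(-17.9) = -8.95 kcal/mol
(iii): not needed (C2H4Cl2(l) appears nowhere else).
Combining the equations, delta H = (+44.55) + (-8.95) = 35.6 kcal/mol

delta H = 35.6 kcal/mol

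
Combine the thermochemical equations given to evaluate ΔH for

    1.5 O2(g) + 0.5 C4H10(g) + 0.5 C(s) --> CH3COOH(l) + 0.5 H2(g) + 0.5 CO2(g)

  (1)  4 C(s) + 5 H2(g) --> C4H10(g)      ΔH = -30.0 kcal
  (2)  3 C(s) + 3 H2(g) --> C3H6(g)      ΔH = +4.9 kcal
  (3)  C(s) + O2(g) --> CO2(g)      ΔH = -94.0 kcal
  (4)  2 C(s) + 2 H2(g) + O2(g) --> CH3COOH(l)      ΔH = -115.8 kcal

(1) reversed and × 1/2: (-1/2)·(-30.0) = +15.0 kcal
(2): not needed.
(3) × 1/2: (1/2)·(-94.0) = -47.0 kcal
(4) as written: -115.8 kcal
ΔH = (+15.0) + (-47.0) + (-115.8) = -147.8 kcal

ΔH = -147.8 kcal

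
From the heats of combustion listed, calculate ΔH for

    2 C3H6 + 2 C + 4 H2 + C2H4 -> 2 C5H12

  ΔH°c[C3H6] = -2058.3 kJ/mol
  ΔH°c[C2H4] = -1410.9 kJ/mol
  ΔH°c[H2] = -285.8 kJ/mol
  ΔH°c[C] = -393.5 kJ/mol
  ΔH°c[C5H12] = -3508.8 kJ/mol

ΔH = -440.1 kJ/mol

Using ΔH = Σ nΔHc°(reactants) − Σ nΔHc°(products):
= [2·(-2058.3) + 2·(-393.5) + 4·(-285.8) + 1·(-1410.9)] − [2·(-3508.8)]
= -440.1 kJ/mol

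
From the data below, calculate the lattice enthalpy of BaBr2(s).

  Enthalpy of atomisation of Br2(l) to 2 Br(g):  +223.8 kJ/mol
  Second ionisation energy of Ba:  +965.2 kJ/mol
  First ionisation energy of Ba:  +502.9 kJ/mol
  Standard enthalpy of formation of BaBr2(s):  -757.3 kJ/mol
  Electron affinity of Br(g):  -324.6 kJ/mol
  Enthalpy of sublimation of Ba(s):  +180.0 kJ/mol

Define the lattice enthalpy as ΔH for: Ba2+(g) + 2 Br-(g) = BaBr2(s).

ΔHf° = 1·ΔHsub + 1·(ΣIE) + 1·D(Br2) + 2·EA + U
-757.3 = 1·(+180.0) + 1·(+1468.1) + 1·(+223.8) + 2·(-324.6) + U
U = -757.3 − (+1222.7) = -1980.0 kJ/mol

U = -1980.0 kJ/mol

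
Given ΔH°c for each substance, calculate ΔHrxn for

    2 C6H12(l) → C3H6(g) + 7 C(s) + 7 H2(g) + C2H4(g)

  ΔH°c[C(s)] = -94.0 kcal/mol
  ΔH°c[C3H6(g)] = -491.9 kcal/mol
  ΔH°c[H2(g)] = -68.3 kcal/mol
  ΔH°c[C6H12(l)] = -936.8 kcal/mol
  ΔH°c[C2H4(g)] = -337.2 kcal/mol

ΔHrxn = 91.6 kcal/mol

With combustion enthalpies, reactants minus products:
= [2·(-936.8)] − [1·(-491.9) + 7·(-94.0) + 7·(-68.3) + 1·(-337.2)]
= 91.6 kcal/mol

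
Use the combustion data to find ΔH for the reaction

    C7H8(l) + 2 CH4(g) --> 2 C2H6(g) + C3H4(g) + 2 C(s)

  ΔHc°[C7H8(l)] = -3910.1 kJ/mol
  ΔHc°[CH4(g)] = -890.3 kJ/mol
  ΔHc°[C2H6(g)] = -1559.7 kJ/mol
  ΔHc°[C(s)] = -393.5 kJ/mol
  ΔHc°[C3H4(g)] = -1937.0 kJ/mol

ΔH = 152.7 kJ/mol

With combustion enthalpies, reactants minus products:
= [1·(-3910.1) + 2·(-890.3)] − [2·(-1559.7) + 1·(-1937.0) + 2·(-393.5)]
= 152.7 kJ/mol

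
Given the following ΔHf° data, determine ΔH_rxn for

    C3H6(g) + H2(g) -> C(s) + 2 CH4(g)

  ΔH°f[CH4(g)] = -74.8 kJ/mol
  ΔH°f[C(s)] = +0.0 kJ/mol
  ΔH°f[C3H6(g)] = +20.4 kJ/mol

Products: 1·(+0.0) + 2·(-74.8) = -149.6
Reactants: 1·(+20.4) + 1·(+0.0) = +20.4
ΔH_rxn = (-149.6) − (+20.4) = -170.0 kJ/mol

ΔH_rxn = -170.0 kJ/mol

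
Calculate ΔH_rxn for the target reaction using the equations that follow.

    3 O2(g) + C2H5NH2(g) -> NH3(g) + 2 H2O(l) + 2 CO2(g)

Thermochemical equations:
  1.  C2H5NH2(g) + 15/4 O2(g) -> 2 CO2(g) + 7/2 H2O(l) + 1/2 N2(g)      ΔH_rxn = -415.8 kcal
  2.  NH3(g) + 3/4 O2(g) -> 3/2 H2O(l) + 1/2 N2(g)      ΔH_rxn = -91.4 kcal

ΔH_rxn = -324.4 kcal

eq. 1 as written: -415.8 kcal
eq. 2 reversed: +91.4 kcal
Summing the manipulated equations, ΔH_rxn = (1)·(-415.8) + (-1)·(-91.4) = -324.4 kcal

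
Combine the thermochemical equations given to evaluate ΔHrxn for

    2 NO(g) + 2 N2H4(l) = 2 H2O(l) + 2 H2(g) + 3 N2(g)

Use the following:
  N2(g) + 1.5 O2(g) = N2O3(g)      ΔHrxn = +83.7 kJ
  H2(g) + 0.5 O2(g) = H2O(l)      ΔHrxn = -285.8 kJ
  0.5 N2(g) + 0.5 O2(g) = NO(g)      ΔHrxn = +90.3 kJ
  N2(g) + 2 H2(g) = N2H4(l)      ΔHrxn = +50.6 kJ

equation 1: not needed.
equation 2 × 2: (2)·(-285.8) = -571.6 kJ
equation 3 reversed and × 2: (-2)·(+90.3) = -180.6 kJ
equation 4 reversed and × 2: (-2)·(+50.6) = -101.2 kJ
ΔHrxn = (2)·(-285.8) + (-2)·(+90.3) + (-2)·(+50.6) = -853.4 kJ

ΔHrxn = -853.4 kJ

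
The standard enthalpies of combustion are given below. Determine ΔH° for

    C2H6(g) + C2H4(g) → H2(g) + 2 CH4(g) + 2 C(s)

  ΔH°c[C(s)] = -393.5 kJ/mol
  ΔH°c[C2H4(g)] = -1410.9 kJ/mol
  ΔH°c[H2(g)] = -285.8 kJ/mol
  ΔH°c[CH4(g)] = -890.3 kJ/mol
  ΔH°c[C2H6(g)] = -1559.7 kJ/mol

With combustion enthalpies, reactants minus products:
= [1·(-1559.7) + 1·(-1410.9)] − [1·(-285.8) + 2·(-890.3) + 2·(-393.5)]
= -117.2 kJ/mol

ΔH° = -117.2 kJ/mol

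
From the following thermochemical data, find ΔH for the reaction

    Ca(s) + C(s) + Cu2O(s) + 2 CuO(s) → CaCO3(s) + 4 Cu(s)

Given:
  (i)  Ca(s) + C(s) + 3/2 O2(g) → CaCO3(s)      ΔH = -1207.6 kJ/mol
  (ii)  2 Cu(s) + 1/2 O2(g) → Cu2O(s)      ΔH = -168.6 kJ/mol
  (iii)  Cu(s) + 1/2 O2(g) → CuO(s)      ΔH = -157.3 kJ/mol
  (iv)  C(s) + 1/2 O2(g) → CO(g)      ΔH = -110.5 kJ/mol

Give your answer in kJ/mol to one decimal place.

ΔH = -724.4 kJ/mol

(i) as written: -1207.6 kJ/mol
(ii) reversed: +168.6 kJ/mol
(iii) reversed and × 2: (-2)·(-157.3) = +314.6 kJ/mol
(iv): not needed.
By Hess's law, ΔH = (-1207.6) + (+168.6) + (+314.6) = -724.4 kJ/mol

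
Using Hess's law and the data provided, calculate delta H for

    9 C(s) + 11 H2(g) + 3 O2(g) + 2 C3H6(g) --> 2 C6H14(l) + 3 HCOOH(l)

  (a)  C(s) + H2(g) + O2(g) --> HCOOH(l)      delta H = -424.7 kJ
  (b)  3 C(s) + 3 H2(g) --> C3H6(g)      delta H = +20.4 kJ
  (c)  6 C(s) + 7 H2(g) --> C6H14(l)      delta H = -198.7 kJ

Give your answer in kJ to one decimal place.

(a) × 3 (×3 to match 3 HCOOH(l) in the target): (3)·(-424.7) = -1274.1 kJ
(b) reversed and × 2 (C3H6(g) must end up as a reactant; ×2 to match 2 C3H6(g) in the target): (-2)·(+20.4) = -40.8 kJ
(c) × 2 (×2 to match 2 C6H14(l) in the target): (2)·(-198.7) = -397.4 kJ
delta H = (3)·(-424.7) + (-2)·(+20.4) + (2)·(-198.7) = -1712.3 kJ

delta H = -1712.3 kJ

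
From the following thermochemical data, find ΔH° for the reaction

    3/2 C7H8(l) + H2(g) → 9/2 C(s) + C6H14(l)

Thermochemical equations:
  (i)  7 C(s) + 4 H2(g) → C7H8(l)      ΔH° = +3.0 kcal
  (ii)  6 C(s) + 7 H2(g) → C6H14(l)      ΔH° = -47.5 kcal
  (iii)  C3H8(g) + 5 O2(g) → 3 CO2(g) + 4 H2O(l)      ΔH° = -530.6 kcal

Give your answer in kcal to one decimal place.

(i) reversed and × 3/2: (-3/2)·(+3.0) = -4.5 kcal
(ii) as written: -47.5 kcal
(iii): not needed.
By Hess's law, ΔH° = (-4.5) + (-47.5) = -52.0 kcal

ΔH° = -52.0 kcal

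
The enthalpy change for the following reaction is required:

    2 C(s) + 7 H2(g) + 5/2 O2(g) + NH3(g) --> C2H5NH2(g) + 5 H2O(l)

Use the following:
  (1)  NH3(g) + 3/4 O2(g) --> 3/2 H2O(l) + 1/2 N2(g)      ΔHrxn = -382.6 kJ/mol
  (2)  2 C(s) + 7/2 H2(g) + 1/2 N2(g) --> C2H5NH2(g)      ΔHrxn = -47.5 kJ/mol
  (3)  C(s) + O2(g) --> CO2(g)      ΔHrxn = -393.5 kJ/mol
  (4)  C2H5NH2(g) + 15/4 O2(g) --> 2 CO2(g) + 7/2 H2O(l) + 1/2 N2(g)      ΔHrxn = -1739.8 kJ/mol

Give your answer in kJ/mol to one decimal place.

(1) as written (NH3(g) already on the reactant side): -382.6 kJ/mol
(2) × 2 (scale by 2 for the 7 H2(g)): (2)·(-47.5) = -95.0 kJ/mol
(3) reversed and × 2: (-2)·(-393.5) = +787.0 kJ/mol
(4) as written: -1739.8 kJ/mol
ΔHrxn = (-382.6) + (-95.0) + (+787.0) + (-1739.8) = -1430.4 kJ/mol

ΔHrxn = -1430.4 kJ/mol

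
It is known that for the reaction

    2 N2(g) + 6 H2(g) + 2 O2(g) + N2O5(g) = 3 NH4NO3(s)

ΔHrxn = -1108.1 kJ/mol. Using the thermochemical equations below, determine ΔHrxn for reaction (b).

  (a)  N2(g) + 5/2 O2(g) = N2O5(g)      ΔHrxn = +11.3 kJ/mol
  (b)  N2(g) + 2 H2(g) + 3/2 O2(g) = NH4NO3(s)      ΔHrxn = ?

ΔHrxn = -365.6 kJ/mol

(a) reversed (N2O5(g) must end up as a reactant): -11.3 kJ/mol
(b) × 3 (scale by 3 for the 3 NH4NO3(s)): contributes 3·x
-1108.1 = (-11.3) + 3·x
x = (-1108.1 − (-11.3)) / (3) = -365.6 kJ/mol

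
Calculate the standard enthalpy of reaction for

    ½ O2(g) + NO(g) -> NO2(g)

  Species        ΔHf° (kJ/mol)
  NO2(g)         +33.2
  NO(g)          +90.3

ΔH°rxn = Σ nΔHf°(products) − Σ nΔHf°(reactants).
Products: 1·(+33.2) = +33.2
Reactants: 1/2·(+0.0) + 1·(+90.3) = +90.3
ΔH° = (+33.2) − (+90.3) = -57.1 kJ/mol

ΔH° = -57.1 kJ/mol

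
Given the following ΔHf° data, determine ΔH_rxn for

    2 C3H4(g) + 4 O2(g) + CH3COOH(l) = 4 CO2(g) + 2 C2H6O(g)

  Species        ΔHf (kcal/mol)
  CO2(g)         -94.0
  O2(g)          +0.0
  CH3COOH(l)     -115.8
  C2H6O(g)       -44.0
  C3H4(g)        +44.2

ΔH_rxn = -436.6 kcal/mol

ΔH°rxn = Σ nΔHf°(products) − Σ nΔHf°(reactants).
Products: 4·(-94.0) + 2·(-44.0) = -464.0
Reactants: 2·(+44.2) + 4·(+0.0) + 1·(-115.8) = -27.4
ΔH_rxn = (-464.0) − (-27.4) = -436.6 kcal/mol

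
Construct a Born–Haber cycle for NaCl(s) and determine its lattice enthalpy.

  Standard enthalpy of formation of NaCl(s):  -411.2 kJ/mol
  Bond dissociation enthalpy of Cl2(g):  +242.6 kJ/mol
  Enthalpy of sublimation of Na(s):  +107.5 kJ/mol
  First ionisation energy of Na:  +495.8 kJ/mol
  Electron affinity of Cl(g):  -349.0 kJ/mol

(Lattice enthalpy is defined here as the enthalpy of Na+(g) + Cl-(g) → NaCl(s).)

U = -786.8 kJ/mol

ΔHf° = 1·ΔHsub + 1·(ΣIE) + 1/2·D(Cl2) + 1·EA + U
-411.2 = 1·(+107.5) + 1·(+495.8) + 1/2·(+242.6) + 1·(-349.0) + U
U = -411.2 − (+375.6) = -786.8 kJ/mol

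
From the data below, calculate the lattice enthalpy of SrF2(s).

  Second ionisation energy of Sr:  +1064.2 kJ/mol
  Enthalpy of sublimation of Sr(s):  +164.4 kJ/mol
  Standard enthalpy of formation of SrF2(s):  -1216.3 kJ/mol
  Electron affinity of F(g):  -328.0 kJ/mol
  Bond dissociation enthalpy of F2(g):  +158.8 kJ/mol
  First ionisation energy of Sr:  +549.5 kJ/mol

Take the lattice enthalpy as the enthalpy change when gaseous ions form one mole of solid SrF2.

U = -2497.2 kJ/mol

ΔHf° = 1·ΔHsub + 1·(ΣIE) + 1·D(F2) + 2·EA + U
-1216.3 = 1·(+164.4) + 1·(+1613.7) + 1·(+158.8) + 2·(-328.0) + U
U = -1216.3 − (+1280.9) = -2497.2 kJ/mol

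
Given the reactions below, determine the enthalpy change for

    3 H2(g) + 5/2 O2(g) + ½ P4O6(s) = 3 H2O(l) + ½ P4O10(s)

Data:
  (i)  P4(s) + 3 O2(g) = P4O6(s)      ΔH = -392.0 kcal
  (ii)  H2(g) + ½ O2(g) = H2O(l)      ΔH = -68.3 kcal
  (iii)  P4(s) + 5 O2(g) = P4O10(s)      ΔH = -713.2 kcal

ΔH = -365.5 kcal

(i) reversed and × 1/2: (-1/2)·(-392.0) = +196.0 kcal
(ii) × 3: (3)·(-68.3) = -204.9 kcal
(iii) × 1/2: (1/2)·(-713.2) = -356.6 kcal
Summing the manipulated equations, ΔH = (+196.0) + (-204.9) + (-356.6) = -365.5 kcal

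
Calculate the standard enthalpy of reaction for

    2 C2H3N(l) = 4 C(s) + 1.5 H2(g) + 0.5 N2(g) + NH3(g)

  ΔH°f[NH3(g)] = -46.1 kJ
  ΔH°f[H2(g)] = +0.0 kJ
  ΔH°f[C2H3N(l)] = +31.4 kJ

ΔH°rxn = Σ nΔHf°(products) − Σ nΔHf°(reactants).
Products: 4·(+0.0) + 3/2·(+0.0) + 1/2·(+0.0) + 1·(-46.1) = -46.1
Reactants: 2·(+31.4) = +62.8
ΔH_rxn = (-46.1) − (+62.8) = -108.9 kJ

ΔH_rxn = -108.9 kJ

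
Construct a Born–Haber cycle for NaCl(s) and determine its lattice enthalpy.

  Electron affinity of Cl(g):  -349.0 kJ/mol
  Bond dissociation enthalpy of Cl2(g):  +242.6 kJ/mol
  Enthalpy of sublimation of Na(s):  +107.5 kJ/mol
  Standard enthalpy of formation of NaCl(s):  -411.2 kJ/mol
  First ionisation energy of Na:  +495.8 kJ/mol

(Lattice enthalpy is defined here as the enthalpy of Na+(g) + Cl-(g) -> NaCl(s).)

U = -786.8 kJ/mol

ΔHf° = 1·ΔHsub + 1·(ΣIE) + 1/2·D(Cl2) + 1·EA + U
-411.2 = 1·(+107.5) + 1·(+495.8) + 1/2·(+242.6) + 1·(-349.0) + U
U = -411.2 − (+375.6) = -786.8 kJ/mol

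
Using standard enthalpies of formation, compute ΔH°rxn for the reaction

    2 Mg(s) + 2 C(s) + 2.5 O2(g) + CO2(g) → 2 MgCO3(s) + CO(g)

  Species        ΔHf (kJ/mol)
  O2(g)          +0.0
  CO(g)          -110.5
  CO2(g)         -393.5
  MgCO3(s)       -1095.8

Products: 2·(-1095.8) + 1·(-110.5) = -2302.1
Reactants: 2·(+0.0) + 2·(+0.0) + 5/2·(+0.0) + 1·(-393.5) = -393.5
ΔH°rxn = (-2302.1) − (-393.5) = -1908.6 kJ/mol

ΔH°rxn = -1908.6 kJ/mol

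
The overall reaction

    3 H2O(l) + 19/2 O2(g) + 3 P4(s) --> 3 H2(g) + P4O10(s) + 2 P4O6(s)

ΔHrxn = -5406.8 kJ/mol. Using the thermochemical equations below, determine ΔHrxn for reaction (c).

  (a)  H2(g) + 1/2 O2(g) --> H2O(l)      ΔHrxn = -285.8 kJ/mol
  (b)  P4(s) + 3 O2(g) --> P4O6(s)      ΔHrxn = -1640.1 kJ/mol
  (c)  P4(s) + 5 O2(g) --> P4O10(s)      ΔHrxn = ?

ΔHrxn = -2984.0 kJ/mol

(a) reversed and × 3: (-3)·(-285.8) = +857.4 kJ/mol
(b) × 2: (2)·(-1640.1) = -3280.2 kJ/mol
(c) as written: contributes x
-5406.8 = (+857.4) + (-3280.2) + x
x = (-5406.8 − (-2422.8)) / (1) = -2984.0 kJ/mol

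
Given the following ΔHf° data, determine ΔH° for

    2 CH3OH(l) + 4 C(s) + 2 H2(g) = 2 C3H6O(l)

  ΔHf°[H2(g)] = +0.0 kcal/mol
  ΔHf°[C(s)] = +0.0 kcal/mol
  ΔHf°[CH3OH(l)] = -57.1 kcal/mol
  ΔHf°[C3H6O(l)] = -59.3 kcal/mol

Products: 2·(-59.3) = -118.6
Reactants: 2·(-57.1) + 4·(+0.0) + 2·(+0.0) = -114.2
ΔH° = (-118.6) − (-114.2) = -4.4 kcal/mol

ΔH° = -4.4 kcal/mol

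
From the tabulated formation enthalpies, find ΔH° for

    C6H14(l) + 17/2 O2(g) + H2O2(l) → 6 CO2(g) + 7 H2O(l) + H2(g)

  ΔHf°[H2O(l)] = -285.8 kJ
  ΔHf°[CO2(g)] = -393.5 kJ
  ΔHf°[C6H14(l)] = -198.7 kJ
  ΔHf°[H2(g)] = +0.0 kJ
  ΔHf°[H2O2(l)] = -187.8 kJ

ΔH° = -3975.1 kJ

ΔH°rxn = Σ nΔHf°(products) − Σ nΔHf°(reactants).
Products: 6·(-393.5) + 7·(-285.8) + 1·(+0.0) = -4361.6
Reactants: 1·(-198.7) + 17/2·(+0.0) + 1·(-187.8) = -386.5
ΔH° = (-4361.6) − (-386.5) = -3975.1 kJ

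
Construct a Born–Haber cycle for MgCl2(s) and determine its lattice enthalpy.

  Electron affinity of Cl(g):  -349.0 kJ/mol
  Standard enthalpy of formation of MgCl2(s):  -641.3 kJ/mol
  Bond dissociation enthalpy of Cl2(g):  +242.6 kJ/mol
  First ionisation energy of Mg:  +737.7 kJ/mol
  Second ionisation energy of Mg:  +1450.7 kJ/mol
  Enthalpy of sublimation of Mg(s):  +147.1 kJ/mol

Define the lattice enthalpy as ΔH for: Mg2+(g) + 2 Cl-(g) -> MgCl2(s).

ΔHf° = 1·ΔHsub + 1·(ΣIE) + 1·D(Cl2) + 2·EA + U
-641.3 = 1·(+147.1) + 1·(+2188.4) + 1·(+242.6) + 2·(-349.0) + U
U = -641.3 − (+1880.1) = -2521.4 kJ/mol

U = -2521.4 kJ/mol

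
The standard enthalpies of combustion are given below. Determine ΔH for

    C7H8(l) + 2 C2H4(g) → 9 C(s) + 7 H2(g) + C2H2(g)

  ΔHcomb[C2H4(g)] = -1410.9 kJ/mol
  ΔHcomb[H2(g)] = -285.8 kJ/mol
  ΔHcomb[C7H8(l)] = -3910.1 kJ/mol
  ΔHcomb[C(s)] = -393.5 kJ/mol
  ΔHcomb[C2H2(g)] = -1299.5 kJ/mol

ΔH = 109.7 kJ/mol

Using ΔH = Σ nΔHc°(reactants) − Σ nΔHc°(products):
= [1·(-3910.1) + 2·(-1410.9)] − [9·(-393.5) + 7·(-285.8) + 1·(-1299.5)]
= 109.7 kJ/mol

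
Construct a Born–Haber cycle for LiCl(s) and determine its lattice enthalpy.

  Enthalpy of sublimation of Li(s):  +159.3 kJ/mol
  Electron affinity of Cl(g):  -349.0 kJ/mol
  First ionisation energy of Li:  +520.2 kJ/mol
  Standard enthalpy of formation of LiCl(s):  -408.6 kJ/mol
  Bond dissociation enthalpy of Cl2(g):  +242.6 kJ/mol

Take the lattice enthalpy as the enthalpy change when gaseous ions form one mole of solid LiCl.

U = -860.4 kJ/mol

ΔHf° = 1·ΔHsub + 1·(ΣIE) + 1/2·D(Cl2) + 1·EA + U
-408.6 = 1·(+159.3) + 1·(+520.2) + 1/2·(+242.6) + 1·(-349.0) + U
U = -408.6 − (+451.8) = -860.4 kJ/mol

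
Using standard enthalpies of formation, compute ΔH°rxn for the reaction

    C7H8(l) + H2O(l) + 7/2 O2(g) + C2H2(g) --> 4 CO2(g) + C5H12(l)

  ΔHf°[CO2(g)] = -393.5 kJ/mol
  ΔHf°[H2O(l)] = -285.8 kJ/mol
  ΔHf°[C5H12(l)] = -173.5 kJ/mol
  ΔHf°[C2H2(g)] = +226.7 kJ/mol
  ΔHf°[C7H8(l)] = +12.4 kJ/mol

Products: 4·(-393.5) + 1·(-173.5) = -1747.5
Reactants: 1·(+12.4) + 1·(-285.8) + 7/2·(+0.0) + 1·(+226.7) = -46.7
ΔH°rxn = (-1747.5) − (-46.7) = -1700.8 kJ/mol

ΔH°rxn = -1700.8 kJ/mol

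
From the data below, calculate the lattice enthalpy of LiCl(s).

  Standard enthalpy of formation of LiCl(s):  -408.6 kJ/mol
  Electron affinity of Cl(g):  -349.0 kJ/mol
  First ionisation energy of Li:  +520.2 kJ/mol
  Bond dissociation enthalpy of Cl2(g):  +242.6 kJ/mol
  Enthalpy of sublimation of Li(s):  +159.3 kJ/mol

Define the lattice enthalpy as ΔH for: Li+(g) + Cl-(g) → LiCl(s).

U = -860.4 kJ/mol

ΔHf° = 1·ΔHsub + 1·(ΣIE) + 1/2·D(Cl2) + 1·EA + U
-408.6 = 1·(+159.3) + 1·(+520.2) + 1/2·(+242.6) + 1·(-349.0) + U
U = -408.6 − (+451.8) = -860.4 kJ/mol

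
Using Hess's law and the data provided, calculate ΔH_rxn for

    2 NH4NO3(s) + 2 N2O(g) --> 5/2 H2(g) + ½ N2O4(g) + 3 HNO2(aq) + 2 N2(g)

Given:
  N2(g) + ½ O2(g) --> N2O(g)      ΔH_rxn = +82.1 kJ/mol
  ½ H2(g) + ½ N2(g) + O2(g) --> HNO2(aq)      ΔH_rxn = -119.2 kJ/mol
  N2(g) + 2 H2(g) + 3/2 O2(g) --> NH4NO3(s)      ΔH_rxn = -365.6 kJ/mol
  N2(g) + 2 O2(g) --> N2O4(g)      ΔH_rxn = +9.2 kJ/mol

equation 1 reversed and × 2 (N2O(g) must end up as a reactant; scale by 2 for the 2 N2O(g)): (-2)·(+82.1) = -164.2 kJ/mol
equation 2 × 3 (×3 to match 3 HNO2(aq) in the target): (3)·(-119.2) = -357.6 kJ/mol
equation 3 reversed and × 2 (reverse to put NH4NO3(s) on the reactant side; scale by 2 for the 2 NH4NO3(s)): (-2)·(-365.6) = +731.2 kJ/mol
equation 4 × 1/2 (scale by 1/2 for the 1/2 N2O4(g)): (1/2)·(+9.2) = +4.6 kJ/mol
Combining the equations, ΔH_rxn = (-164.2) + (-357.6) + (+731.2) + (+4.6) = 214.0 kJ/mol

ΔH_rxn = 214.0 kJ/mol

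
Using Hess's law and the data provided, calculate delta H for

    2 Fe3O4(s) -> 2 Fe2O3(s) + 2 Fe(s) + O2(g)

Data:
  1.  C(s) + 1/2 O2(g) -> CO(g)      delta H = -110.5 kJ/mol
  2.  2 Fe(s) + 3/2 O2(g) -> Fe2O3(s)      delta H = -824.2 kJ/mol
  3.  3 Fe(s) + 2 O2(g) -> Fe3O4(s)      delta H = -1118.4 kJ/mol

eq. 1: not needed (C(s) appears nowhere else).
eq. 2 × 2 (scale by 2 for the 2 Fe2O3(s)): (2)·(-824.2) = -1648.4 kJ/mol
eq. 3 reversed and × 2 (reverse to put Fe3O4(s) on the reactant side; scale by 2 for the 2 Fe3O4(s)): (-2)·(-1118.4) = +2236.8 kJ/mol
Combining the equations, delta H = (2)·(-824.2) + (-2)·(-1118.4) = 588.4 kJ/mol

delta H = 588.4 kJ/mol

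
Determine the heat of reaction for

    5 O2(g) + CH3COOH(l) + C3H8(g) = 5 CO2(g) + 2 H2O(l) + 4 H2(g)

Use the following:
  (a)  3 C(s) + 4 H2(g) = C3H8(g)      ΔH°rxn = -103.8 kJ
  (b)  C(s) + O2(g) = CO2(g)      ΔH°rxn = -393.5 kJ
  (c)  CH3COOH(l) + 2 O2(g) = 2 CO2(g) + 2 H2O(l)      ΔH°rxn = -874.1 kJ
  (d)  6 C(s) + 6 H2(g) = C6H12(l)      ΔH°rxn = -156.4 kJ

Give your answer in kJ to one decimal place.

ΔH°rxn = -1950.8 kJ

(a) reversed: +103.8 kJ
(b) × 3: (3)·(-393.5) = -1180.5 kJ
(c) as written: -874.1 kJ
(d): not needed.
Summing the manipulated equations, ΔH°rxn = (+103.8) + (-1180.5) + (-874.1) = -1950.8 kJ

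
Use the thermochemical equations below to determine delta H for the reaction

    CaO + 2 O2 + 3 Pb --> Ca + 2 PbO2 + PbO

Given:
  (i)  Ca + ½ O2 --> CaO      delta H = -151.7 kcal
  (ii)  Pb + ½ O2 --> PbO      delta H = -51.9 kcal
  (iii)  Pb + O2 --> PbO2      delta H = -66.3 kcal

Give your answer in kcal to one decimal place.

(i) reversed: +151.7 kcal
(ii) as written: -51.9 kcal
(iii) × 2: (2)·(-66.3) = -132.6 kcal
delta H = (-1)·(-151.7) + (1)·(-51.9) + (2)·(-66.3) = -32.8 kcal

delta H = -32.8 kcal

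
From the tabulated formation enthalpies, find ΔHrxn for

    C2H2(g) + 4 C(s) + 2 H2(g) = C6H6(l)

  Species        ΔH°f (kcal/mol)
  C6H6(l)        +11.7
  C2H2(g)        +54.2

ΔHrxn = -42.5 kcal/mol

Products: 1·(+11.7) = +11.7
Reactants: 1·(+54.2) + 4·(+0.0) + 2·(+0.0) = +54.2
ΔHrxn = (+11.7) − (+54.2) = -42.5 kcal/mol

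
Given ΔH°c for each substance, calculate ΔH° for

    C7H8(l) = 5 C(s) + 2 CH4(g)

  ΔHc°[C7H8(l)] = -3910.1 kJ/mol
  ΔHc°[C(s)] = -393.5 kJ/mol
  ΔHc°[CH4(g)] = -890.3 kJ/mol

With combustion enthalpies, reactants minus products:
= [1·(-3910.1)] − [5·(-393.5) + 2·(-890.3)]
= -162.0 kJ/mol

ΔH° = -162.0 kJ/mol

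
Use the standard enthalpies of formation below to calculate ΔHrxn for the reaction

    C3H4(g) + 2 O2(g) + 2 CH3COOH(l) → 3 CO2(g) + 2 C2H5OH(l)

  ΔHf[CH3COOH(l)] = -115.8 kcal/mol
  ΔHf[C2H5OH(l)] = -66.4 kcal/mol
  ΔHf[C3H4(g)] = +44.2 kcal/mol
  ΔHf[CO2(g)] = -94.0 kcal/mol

Products: 3·(-94.0) + 2·(-66.4) = -414.8
Reactants: 1·(+44.2) + 2·(+0.0) + 2·(-115.8) = -187.4
ΔHrxn = (-414.8) − (-187.4) = -227.4 kcal/mol

ΔHrxn = -227.4 kcal/mol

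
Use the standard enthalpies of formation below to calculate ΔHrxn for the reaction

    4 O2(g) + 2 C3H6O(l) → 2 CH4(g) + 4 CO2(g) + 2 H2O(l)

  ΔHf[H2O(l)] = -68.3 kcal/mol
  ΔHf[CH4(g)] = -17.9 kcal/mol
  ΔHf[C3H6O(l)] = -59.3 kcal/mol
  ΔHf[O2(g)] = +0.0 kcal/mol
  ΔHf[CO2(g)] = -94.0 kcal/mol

ΔHrxn = -429.8 kcal/mol

Products: 2·(-17.9) + 4·(-94.0) + 2·(-68.3) = -548.4
Reactants: 4·(+0.0) + 2·(-59.3) = -118.6
ΔHrxn = (-548.4) − (-118.6) = -429.8 kcal/mol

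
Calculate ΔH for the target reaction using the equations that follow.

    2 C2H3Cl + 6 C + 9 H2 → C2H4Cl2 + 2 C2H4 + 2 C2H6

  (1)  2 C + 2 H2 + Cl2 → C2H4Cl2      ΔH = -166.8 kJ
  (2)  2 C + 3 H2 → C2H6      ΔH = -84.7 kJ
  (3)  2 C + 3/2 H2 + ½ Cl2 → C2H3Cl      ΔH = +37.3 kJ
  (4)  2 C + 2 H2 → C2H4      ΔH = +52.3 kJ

(1) as written: -166.8 kJ
(2) × 2: (2)·(-84.7) = -169.4 kJ
(3) reversed and × 2: (-2)·(+37.3) = -74.6 kJ
(4) × 2: (2)·(+52.3) = +104.6 kJ
Summing the manipulated equations, ΔH = (1)·(-166.8) + (2)·(-84.7) + (-2)·(+37.3) + (2)·(+52.3) = -306.2 kJ

ΔH = -306.2 kJ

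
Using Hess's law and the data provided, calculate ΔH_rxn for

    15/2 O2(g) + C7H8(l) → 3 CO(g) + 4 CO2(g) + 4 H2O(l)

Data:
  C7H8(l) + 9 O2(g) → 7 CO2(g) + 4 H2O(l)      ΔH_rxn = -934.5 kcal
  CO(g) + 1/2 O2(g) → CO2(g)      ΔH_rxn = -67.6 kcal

ΔH_rxn = -731.7 kcal

equation 1 as written (C7H8(l) already on the reactant side): -934.5 kcal
equation 2 reversed and × 3 (reverse to put CO(g) on the product side; ×3 to match 3 CO(g) in the target): (-3)·(-67.6) = +202.8 kcal
Summing the manipulated equations, ΔH_rxn = (1)·(-934.5) + (-3)·(-67.6) = -731.7 kcal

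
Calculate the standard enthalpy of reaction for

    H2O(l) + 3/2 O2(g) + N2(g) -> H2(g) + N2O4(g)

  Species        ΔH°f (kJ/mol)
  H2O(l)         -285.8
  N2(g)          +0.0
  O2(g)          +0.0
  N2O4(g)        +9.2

Products: 1·(+0.0) + 1·(+9.2) = +9.2
Reactants: 1·(-285.8) + 3/2·(+0.0) + 1·(+0.0) = -285.8
ΔH° = (+9.2) − (-285.8) = 295.0 kJ/mol

ΔH° = 295.0 kJ/mol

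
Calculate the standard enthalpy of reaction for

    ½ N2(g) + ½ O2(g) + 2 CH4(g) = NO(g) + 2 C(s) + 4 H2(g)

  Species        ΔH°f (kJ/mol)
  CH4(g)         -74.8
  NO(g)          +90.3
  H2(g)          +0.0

ΔH_rxn = 239.9 kJ/mol

Products: 1·(+90.3) + 2·(+0.0) + 4·(+0.0) = +90.3
Reactants: 1/2·(+0.0) + 1/2·(+0.0) + 2·(-74.8) = -149.6
ΔH_rxn = (+90.3) − (-149.6) = 239.9 kJ/mol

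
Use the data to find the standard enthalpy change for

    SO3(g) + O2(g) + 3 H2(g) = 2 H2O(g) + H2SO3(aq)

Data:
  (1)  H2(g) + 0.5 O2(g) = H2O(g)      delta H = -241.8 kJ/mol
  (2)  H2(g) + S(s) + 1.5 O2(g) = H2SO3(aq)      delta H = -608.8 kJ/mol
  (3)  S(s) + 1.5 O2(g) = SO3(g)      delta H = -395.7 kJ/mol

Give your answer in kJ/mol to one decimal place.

(1) × 2 (scale by 2 for the 2 H2O(g)): (2)·(-241.8) = -483.6 kJ/mol
(2) as written (H2SO3(aq) already on the product side): -608.8 kJ/mol
(3) reversed (SO3(g) must end up as a reactant): +395.7 kJ/mol
Combining the equations, delta H = (-483.6) + (-608.8) + (+395.7) = -696.7 kJ/mol

delta H = -696.7 kJ/mol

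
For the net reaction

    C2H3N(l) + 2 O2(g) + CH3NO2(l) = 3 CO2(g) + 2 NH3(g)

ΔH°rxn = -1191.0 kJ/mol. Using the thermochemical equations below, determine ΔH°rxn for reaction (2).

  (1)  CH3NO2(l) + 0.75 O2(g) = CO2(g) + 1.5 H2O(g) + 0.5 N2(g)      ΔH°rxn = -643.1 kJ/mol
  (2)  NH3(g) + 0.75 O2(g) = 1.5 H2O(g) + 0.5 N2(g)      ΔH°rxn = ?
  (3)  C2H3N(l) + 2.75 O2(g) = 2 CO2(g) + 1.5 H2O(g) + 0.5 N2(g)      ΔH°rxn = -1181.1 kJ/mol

ΔH°rxn = -316.6 kJ/mol

(1) as written (CH3NO2(l) already on the reactant side): -643.1 kJ/mol
(2) reversed and × 2 (NH3(g) must end up as a product; scale by 2 for the 2 NH3(g)): contributes −2·x
(3) as written (C2H3N(l) already on the reactant side): -1181.1 kJ/mol
-1191.0 = (-643.1) + (-1181.1) − 2·x
x = (-1191.0 − (-1824.2)) / (-2) = -316.6 kJ/mol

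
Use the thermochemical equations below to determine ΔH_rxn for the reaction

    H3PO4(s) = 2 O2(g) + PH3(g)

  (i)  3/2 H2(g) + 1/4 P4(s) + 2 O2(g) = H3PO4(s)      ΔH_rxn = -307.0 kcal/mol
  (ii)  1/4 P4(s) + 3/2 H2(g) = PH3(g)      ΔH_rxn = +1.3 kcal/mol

ΔH_rxn = 308.3 kcal/mol

(i) reversed: +307.0 kcal/mol
(ii) as written: +1.3 kcal/mol
Summing the manipulated equations, ΔH_rxn = (+307.0) + (+1.3) = 308.3 kcal/mol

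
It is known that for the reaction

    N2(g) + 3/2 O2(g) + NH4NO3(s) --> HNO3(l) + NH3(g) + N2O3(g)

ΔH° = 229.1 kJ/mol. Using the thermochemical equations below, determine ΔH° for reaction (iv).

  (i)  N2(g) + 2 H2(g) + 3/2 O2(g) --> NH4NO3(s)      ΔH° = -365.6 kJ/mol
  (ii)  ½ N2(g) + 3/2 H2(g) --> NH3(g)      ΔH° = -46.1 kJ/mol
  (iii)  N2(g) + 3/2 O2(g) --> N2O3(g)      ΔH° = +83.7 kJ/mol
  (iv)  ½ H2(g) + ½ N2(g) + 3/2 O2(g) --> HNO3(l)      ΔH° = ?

ΔH° = -174.1 kJ/mol

(i) reversed: +365.6 kJ/mol
(ii) as written: -46.1 kJ/mol
(iii) as written: +83.7 kJ/mol
(iv) as written: contributes x
+229.1 = (+365.6) + (-46.1) + (+83.7) + x
x = (+229.1 − (+403.2)) / (1) = -174.1 kJ/mol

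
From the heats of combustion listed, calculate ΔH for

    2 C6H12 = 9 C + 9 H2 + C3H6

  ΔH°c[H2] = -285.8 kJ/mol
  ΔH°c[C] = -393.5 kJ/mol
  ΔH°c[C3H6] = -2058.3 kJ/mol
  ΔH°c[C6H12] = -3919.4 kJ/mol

ΔH = 333.2 kJ/mol

With combustion enthalpies, reactants minus products:
= [2·(-3919.4)] − [9·(-393.5) + 9·(-285.8) + 1·(-2058.3)]
= 333.2 kJ/mol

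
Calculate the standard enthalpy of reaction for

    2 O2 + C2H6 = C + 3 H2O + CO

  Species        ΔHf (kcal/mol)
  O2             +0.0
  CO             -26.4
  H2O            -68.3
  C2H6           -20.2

Products: 1·(+0.0) + 3·(-68.3) + 1·(-26.4) = -231.3
Reactants: 2·(+0.0) + 1·(-20.2) = -20.2
ΔH°rxn = (-231.3) − (-20.2) = -211.1 kcal/mol

ΔH°rxn = -211.1 kcal/mol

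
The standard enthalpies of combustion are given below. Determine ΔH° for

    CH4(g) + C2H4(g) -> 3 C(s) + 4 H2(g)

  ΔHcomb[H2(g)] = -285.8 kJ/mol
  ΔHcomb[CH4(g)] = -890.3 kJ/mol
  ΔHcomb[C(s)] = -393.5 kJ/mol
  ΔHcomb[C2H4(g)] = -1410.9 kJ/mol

Using ΔH = Σ nΔHc°(reactants) − Σ nΔHc°(products):
= [1·(-890.3) + 1·(-1410.9)] − [3·(-393.5) + 4·(-285.8)]
= 22.5 kJ/mol

ΔH° = 22.5 kJ/mol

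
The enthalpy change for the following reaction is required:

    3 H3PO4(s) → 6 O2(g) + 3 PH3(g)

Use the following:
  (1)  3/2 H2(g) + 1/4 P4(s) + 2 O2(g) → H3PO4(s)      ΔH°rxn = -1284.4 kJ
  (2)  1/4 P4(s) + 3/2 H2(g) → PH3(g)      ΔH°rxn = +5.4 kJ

(1) reversed and × 3: (-3)·(-1284.4) = +3853.2 kJ
(2) × 3: (3)·(+5.4) = +16.2 kJ
Summing the manipulated equations, ΔH°rxn = (-3)·(-1284.4) + (3)·(+5.4) = 3869.4 kJ

ΔH°rxn = 3869.4 kJ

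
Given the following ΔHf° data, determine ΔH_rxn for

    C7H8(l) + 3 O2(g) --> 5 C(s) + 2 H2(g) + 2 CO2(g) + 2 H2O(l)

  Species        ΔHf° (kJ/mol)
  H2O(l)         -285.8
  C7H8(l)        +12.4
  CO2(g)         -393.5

ΔH_rxn = -1371.0 kJ/mol

ΔH°rxn = Σ nΔHf°(products) − Σ nΔHf°(reactants).
Products: 5·(+0.0) + 2·(+0.0) + 2·(-393.5) + 2·(-285.8) = -1358.6
Reactants: 1·(+12.4) + 3·(+0.0) = +12.4
ΔH_rxn = (-1358.6) − (+12.4) = -1371.0 kJ/mol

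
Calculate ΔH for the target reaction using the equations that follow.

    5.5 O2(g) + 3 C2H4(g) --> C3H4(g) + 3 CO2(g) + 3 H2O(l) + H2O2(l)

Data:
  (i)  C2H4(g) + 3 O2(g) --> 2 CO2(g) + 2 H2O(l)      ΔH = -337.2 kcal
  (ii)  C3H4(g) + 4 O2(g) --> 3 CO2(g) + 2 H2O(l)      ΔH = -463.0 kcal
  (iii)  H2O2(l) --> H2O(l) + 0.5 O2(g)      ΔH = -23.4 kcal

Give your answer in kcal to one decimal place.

ΔH = -525.2 kcal

(i) × 3 (scale by 3 for the 3 C2H4(g)): (3)·(-337.2) = -1011.6 kcal
(ii) reversed (reverse to put C3H4(g) on the product side): +463.0 kcal
(iii) reversed (H2O2(l) must end up as a product): +23.4 kcal
Combining the equations, ΔH = (-1011.6) + (+463.0) + (+23.4) = -525.2 kcal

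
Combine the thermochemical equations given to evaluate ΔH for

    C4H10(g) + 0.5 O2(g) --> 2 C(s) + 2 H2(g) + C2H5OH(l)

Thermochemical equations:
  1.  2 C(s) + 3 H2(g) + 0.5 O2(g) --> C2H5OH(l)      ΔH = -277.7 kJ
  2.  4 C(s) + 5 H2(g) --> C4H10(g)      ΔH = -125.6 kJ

eq. 1 as written (C2H5OH(l) already on the product side): -277.7 kJ
eq. 2 reversed (C4H10(g) must end up as a reactant): +125.6 kJ
ΔH = (1)·(-277.7) + (-1)·(-125.6) = -152.1 kJ

ΔH = -152.1 kJ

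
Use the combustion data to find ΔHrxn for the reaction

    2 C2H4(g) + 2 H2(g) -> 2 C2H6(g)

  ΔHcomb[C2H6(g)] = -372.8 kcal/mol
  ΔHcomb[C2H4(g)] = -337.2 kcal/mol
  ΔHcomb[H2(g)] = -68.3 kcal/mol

Using ΔH = Σ nΔHc°(reactants) − Σ nΔHc°(products):
= [2·(-337.2) + 2·(-68.3)] − [2·(-372.8)]
= -65.4 kcal/mol

ΔHrxn = -65.4 kcal/mol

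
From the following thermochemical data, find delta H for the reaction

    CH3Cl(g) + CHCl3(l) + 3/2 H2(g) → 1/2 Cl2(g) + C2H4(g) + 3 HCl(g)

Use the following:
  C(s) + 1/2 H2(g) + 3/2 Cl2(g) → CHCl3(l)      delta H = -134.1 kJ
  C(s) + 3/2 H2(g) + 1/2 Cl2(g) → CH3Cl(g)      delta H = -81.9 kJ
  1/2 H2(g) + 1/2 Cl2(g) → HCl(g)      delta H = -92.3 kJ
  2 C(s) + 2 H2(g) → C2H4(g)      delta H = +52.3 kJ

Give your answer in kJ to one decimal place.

equation 1 reversed (CHCl3(l) must end up as a reactant): +134.1 kJ
equation 2 reversed (CH3Cl(g) must end up as a reactant): +81.9 kJ
equation 3 × 3 (×3 to match 3 HCl(g) in the target): (3)·(-92.3) = -276.9 kJ
equation 4 as written (C2H4(g) already on the product side): +52.3 kJ
By Hess's law, delta H = (-1)·(-134.1) + (-1)·(-81.9) + (3)·(-92.3) + (1)·(+52.3) = -8.6 kJ

delta H = -8.6 kJ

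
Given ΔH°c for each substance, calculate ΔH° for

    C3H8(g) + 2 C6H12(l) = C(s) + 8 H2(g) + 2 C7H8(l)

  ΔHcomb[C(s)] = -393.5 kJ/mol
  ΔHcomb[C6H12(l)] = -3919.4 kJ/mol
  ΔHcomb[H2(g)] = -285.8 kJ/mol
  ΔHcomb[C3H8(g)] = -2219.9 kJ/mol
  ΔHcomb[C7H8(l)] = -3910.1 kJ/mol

Using ΔH = Σ nΔHc°(reactants) − Σ nΔHc°(products):
= [1·(-2219.9) + 2·(-3919.4)] − [1·(-393.5) + 8·(-285.8) + 2·(-3910.1)]
= 441.4 kJ/mol

ΔH° = 441.4 kJ/mol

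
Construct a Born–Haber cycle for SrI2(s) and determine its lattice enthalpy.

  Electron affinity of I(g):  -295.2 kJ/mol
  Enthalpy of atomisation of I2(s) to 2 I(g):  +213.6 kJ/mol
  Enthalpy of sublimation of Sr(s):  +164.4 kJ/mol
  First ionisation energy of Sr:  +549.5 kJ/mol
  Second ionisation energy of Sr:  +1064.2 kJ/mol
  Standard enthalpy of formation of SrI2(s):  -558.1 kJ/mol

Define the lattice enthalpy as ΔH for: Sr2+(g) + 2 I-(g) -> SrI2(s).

U = -1959.4 kJ/mol

ΔHf° = 1·ΔHsub + 1·(ΣIE) + 1·D(I2) + 2·EA + U
-558.1 = 1·(+164.4) + 1·(+1613.7) + 1·(+213.6) + 2·(-295.2) + U
U = -558.1 − (+1401.3) = -1959.4 kJ/mol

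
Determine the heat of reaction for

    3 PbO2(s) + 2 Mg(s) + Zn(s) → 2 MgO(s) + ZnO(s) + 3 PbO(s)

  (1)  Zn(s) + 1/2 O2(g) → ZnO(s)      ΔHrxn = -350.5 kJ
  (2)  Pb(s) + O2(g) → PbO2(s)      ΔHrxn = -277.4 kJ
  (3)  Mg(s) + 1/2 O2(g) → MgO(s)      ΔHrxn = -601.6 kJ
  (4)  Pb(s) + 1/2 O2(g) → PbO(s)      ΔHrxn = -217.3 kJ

ΔHrxn = -1373.4 kJ

(1) as written: -350.5 kJ
(2) reversed and × 3: (-3)·(-277.4) = +832.2 kJ
(3) × 2: (2)·(-601.6) = -1203.2 kJ
(4) × 3: (3)·(-217.3) = -651.9 kJ
ΔHrxn = (1)·(-350.5) + (-3)·(-277.4) + (2)·(-601.6) + (3)·(-217.3) = -1373.4 kJ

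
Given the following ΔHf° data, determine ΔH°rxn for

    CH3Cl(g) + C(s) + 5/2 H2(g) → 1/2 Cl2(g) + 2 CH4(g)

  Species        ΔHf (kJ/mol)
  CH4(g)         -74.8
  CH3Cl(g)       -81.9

ΔH°rxn = -67.7 kJ/mol

ΔH°rxn = Σ nΔHf°(products) − Σ nΔHf°(reactants).
Products: 1/2·(+0.0) + 2·(-74.8) = -149.6
Reactants: 1·(-81.9) + 1·(+0.0) + 5/2·(+0.0) = -81.9
ΔH°rxn = (-149.6) − (-81.9) = -67.7 kJ/mol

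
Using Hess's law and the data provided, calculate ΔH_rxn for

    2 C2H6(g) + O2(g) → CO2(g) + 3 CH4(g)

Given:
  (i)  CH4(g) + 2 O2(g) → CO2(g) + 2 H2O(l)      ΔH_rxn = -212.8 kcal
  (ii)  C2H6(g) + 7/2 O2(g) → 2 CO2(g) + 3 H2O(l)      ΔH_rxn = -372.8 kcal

ΔH_rxn = -107.2 kcal

(i) reversed and × 3: (-3)·(-212.8) = +638.4 kcal
(ii) × 2: (2)·(-372.8) = -745.6 kcal
ΔH_rxn = (+638.4) + (-745.6) = -107.2 kcal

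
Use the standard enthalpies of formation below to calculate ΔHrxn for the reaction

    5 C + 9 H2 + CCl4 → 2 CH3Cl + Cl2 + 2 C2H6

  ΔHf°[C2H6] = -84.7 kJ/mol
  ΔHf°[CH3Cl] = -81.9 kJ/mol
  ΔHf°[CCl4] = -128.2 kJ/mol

ΔHrxn = -205.0 kJ/mol

Products: 2·(-81.9) + 1·(+0.0) + 2·(-84.7) = -333.2
Reactants: 5·(+0.0) + 9·(+0.0) + 1·(-128.2) = -128.2
ΔHrxn = (-333.2) − (-128.2) = -205.0 kJ/mol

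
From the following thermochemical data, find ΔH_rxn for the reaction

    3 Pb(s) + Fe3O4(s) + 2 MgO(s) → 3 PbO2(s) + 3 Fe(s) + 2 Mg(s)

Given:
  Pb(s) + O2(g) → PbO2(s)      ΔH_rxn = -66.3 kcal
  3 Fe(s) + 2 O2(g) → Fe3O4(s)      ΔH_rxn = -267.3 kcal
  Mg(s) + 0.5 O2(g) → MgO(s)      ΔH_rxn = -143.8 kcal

equation 1 × 3: (3)·(-66.3) = -198.9 kcal
equation 2 reversed: +267.3 kcal
equation 3 reversed and × 2: (-2)·(-143.8) = +287.6 kcal
Since enthalpy is a state function, ΔH_rxn = (-198.9) + (+267.3) + (+287.6) = 356.0 kcal

ΔH_rxn = 356.0 kcal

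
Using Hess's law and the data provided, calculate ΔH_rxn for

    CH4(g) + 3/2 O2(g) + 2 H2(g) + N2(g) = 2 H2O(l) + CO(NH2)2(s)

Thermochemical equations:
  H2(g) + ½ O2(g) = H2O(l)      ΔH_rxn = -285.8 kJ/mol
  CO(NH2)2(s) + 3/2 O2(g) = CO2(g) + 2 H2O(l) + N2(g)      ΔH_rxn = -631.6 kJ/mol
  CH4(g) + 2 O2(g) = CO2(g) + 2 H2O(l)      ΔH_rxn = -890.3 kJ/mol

ΔH_rxn = -830.3 kJ/mol

equation 1 × 2 (×2 to match 2 H2(g) in the target): (2)·(-285.8) = -571.6 kJ/mol
equation 2 reversed (CO(NH2)2(s) must end up as a product): +631.6 kJ/mol
equation 3 as written (CH4(g) already on the reactant side): -890.3 kJ/mol
ΔH_rxn = (-571.6) + (+631.6) + (-890.3) = -830.3 kJ/mol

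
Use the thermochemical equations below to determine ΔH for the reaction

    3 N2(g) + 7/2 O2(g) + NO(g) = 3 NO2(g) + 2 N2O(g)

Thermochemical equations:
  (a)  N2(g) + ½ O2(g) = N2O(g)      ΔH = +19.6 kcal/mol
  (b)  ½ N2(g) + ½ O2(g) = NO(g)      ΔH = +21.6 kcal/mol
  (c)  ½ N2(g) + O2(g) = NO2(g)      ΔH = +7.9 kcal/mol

(a) × 2: (2)·(+19.6) = +39.2 kcal/mol
(b) reversed: -21.6 kcal/mol
(c) × 3: (3)·(+7.9) = +23.7 kcal/mol
ΔH = (+39.2) + (-21.6) + (+23.7) = 41.3 kcal/mol

ΔH = 41.3 kcal/mol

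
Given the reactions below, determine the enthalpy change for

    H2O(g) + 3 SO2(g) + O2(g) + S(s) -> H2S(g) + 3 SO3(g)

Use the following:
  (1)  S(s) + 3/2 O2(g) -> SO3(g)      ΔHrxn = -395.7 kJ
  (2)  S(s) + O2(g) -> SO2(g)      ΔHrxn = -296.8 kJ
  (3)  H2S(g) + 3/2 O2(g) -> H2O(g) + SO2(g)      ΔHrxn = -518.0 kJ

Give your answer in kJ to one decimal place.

ΔHrxn = -75.5 kJ

(1) × 3: (3)·(-395.7) = -1187.1 kJ
(2) reversed and × 2: (-2)·(-296.8) = +593.6 kJ
(3) reversed: +518.0 kJ
Since enthalpy is a state function, ΔHrxn = (-1187.1) + (+593.6) + (+518.0) = -75.5 kJ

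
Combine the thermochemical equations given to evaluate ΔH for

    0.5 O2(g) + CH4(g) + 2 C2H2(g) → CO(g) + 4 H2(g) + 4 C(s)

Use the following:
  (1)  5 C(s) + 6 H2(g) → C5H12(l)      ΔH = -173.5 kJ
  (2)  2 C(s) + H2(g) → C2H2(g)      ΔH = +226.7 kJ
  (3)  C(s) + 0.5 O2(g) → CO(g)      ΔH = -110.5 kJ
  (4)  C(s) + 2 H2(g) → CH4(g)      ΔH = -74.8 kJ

(1): not needed.
(2) reversed and × 2: (-2)·(+226.7) = -453.4 kJ
(3) as written: -110.5 kJ
(4) reversed: +74.8 kJ
Summing the manipulated equations, ΔH = (-2)·(+226.7) + (1)·(-110.5) + (-1)·(-74.8) = -489.1 kJ

ΔH = -489.1 kJ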